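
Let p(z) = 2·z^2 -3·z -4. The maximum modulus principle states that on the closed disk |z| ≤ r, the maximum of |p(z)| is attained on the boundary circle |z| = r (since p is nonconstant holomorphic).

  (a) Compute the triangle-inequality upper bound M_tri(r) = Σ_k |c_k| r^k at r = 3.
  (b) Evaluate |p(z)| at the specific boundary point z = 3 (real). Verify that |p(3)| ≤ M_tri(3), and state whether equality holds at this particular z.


Coefficients: c_0 = -4, c_1 = -3, c_2 = 2. Radius r = 3.
Part (a). Triangle bound: M_tri(r) = Σ_k |c_k| r^k
  = |-4|·3^0 + |-3|·3^1 + |2|·3^2
  = 4 + 9 + 18 = 31.
This bounds M(r) := max_{|z|=r} |p(z)| from above; equality holds iff all terms c_k z^k can be made to align in phase at a single z on |z|=r.
Part (b). At z = 3 (real, on the circle |z| = r):
  p(3) = (-4)·3^0 + (-3)·3^1 + (2)·3^2 = 5.
  |p(3)| = 5.
Check: |p(3)| = 5 ≤ 31 = M_tri(3). ✓ Equality does not hold at z = 3 (the coefficients have mixed signs, so the terms do not all align in phase there).

M_tri(3) = 31; |p(3)| = 5; equality at z=3: no.


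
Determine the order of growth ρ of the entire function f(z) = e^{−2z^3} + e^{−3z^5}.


Each summand is entire of order 3 and 5 respectively (as in the single-exponential case). The order of a sum is at most the max of the orders, so ρ ≤ 5. For the lower bound: on |z|=r choose arg z so that -3z^5 is real positive; then |e^{-3z^5}| = e^{3r^5} while |e^{-2z^3}| ≤ e^{2r^3} = o(e^{3r^5}). So |f| ≥ e^{3r^5}(1 − o(1)) and ρ ≥ 5. Hence ρ = max(3, 5) = 5.
Therefore ρ = 5.

Order ρ = 5.


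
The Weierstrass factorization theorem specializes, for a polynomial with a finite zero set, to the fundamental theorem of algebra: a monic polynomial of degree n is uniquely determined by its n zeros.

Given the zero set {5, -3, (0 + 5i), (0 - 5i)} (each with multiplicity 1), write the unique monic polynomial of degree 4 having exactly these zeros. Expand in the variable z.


The polynomial is p(z) = ∏_{α ∈ S} (z − α), where S = {5, -3, (0 + 5i), (0 - 5i)}.
Expanding the product yields: p(z) = z^4 -2·z^3 + 10·z^2 -50·z -375.
Note conjugate pairs combine to real quadratics: (z − (0+5i))(z − (0−5i)) = z² + 25.
The resulting polynomial has degree 4 and real coefficients as required.

p(z) = z^4 -2·z^3 + 10·z^2 -50·z -375.


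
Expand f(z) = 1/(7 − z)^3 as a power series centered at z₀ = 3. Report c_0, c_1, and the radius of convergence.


Let w = z − z₀, so z = z₀ + w.
Then 7 − z = 7 − (z₀ + w) = (7 − z₀) − w = 4 − w.
f(z) = 1/(4 − w)^3 = (1/(4)^3) · (1 − w/(4))^{−3}.
By the binomial series (1−u)^{−3} = Σ_{n≥0} C(n+2, 2) u^n for |u|<1, with u = w/(4):
  c_n = C(n+2, 2) / (4)^(n+3).
  c_0 = 1/(4)^3 = 1/64.
  c_1 = 3/(4)^4 = 3/256.
The series is valid for |w/d| < 1, i.e. |z − z₀| < |d|.
Radius of convergence: R = |7 − z₀| = |4| = 4 (distance from z₀ to the singularity z = 7).

c_0 = 1/64, c_1 = 3/256; R = 4.


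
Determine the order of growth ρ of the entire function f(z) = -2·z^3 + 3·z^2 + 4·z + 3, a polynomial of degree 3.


|f(z)| ≤ Σ|c_k|·r^k = O(r^3) as r → ∞. Polynomial growth is O(e^{r^ε}) for every ε > 0 (since r^3/e^{r^ε} → 0), so ρ ≤ ε for all ε > 0, i.e. ρ = 0. Every nonconstant polynomial has order 0.
Therefore ρ = 0.

Order ρ = 0.


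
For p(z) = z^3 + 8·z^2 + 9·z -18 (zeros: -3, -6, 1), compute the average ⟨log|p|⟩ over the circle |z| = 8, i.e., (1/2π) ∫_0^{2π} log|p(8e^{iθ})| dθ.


Zeros: -6, -3, 1; r = 8.
Inside |z| < r: -6, -3, 1. Outside (|z| ≥ r): ∅.
p(0) = -18, so log|p(0)| = log(18) = 2.8904.
Apply Jensen: I(r) = log|p(0)| + Σ_k log(r/|z_k|), summed over zeros inside |z| < r.
  log(r/|z_k|) for z_k = -3: log(8/3) = 0.9808
  log(r/|z_k|) for z_k = -6: log(8/6) = 0.2877
  log(r/|z_k|) for z_k = 1: log(8/1) = 2.0794
Sum over inside zeros: 3.3480.
I(r) = log|p(0)| + (inside sum) = 2.8904 + 3.3480 = 6.2383.
Closed form (all zeros inside, monic): I(r) = n·log(r) = 3·log(8) = 6.2383. ✓

I(r) ≈ 6.2383.


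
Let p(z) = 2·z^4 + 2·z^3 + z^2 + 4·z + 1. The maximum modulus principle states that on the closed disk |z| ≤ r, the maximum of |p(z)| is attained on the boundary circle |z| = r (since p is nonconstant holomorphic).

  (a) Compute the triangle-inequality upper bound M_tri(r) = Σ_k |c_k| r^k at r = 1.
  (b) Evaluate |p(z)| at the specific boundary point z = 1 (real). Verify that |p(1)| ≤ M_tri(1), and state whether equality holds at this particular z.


Coefficients: c_0 = 1, c_1 = 4, c_2 = 1, c_3 = 2, c_4 = 2. Radius r = 1.
Part (a). Triangle bound: M_tri(r) = Σ_k |c_k| r^k
  = |1|·1^0 + |4|·1^1 + |1|·1^2 + |2|·1^3 + |2|·1^4
  = 1 + 4 + 1 + 2 + 2 = 10.
This bounds M(r) := max_{|z|=r} |p(z)| from above; equality holds iff all terms c_k z^k can be made to align in phase at a single z on |z|=r.
Part (b). At z = 1 (real, on the circle |z| = r):
  p(1) = (1)·1^0 + (4)·1^1 + (1)·1^2 + (2)·1^3 + (2)·1^4 = 10.
  |p(1)| = 10.
Since all nonzero coefficients share the same sign, |p(1)| = 10 = M_tri(1); the triangle bound is attained at z = 1, so in fact M(r) = 10.

M_tri(1) = 10; |p(1)| = 10; equality at z=1: yes.


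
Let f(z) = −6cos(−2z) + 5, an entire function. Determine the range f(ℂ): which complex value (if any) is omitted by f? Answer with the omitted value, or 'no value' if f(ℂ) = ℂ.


Little Picard bounds the complement of f(ℂ) to at most one point.
cos is entire and surjective onto ℂ: for every w ∈ ℂ, cos(ζ) = w has a solution ζ ∈ ℂ (e.g., via the complex inverse arccos). With ζ = −2z this gives z = ζ/(-2). Then -6·cos(−2z) takes every value in -6·ℂ = ℂ, and adding 5 is a bijection of ℂ. So f is surjective and omits no value. (Note: only on the real line is cos bounded by [−1, 1].)

Omitted value: no value.


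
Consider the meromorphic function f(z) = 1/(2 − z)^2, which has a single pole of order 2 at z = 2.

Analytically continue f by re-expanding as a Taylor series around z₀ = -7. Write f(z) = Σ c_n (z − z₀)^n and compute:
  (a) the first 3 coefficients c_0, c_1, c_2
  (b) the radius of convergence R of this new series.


Let w = z − z₀, so z = z₀ + w.
Then 2 − z = 2 − (z₀ + w) = (2 − z₀) − w = 9 − w.
f(z) = 1/(9 − w)^2 = (1/(9)^2) · (1 − w/(9))^{−2}.
By the binomial series (1−u)^{−2} = Σ_{n≥0} C(n+1, 1) u^n for |u|<1, with u = w/(9):
  c_n = C(n+1, 1) / (9)^(n+2).
  c_0 = 1/(9)^2 = 1/81.
  c_1 = 2/(9)^3 = 2/729.
  c_2 = 3/(9)^4 = 1/2187.
The series is valid for |w/d| < 1, i.e. |z − z₀| < |d|.
Radius of convergence: R = |2 − z₀| = |9| = 9 (distance from z₀ to the singularity z = 2).

c_0 = 1/81, c_1 = 2/729, c_2 = 1/2187; R = 9.


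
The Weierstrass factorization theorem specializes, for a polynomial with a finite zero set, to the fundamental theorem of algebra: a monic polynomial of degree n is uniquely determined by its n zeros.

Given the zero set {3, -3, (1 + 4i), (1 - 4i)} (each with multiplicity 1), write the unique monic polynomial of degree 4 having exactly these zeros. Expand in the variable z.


The polynomial is p(z) = ∏_{α ∈ S} (z − α), where S = {3, -3, (1 + 4i), (1 - 4i)}.
Expanding the product yields: p(z) = z^4 -2·z^3 + 8·z^2 + 18·z -153.
Note conjugate pairs combine to real quadratics: (z − (1+4i))(z − (1−4i)) = z² − 2z + 17.
The resulting polynomial has degree 4 and real coefficients as required.

p(z) = z^4 -2·z^3 + 8·z^2 + 18·z -153.


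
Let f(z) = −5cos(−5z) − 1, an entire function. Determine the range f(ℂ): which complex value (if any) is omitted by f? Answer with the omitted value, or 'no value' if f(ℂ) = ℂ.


Little Picard bounds the complement of f(ℂ) to at most one point.
cos is entire and surjective onto ℂ: for every w ∈ ℂ, cos(ζ) = w has a solution ζ ∈ ℂ (e.g., via the complex inverse arccos). With ζ = −5z this gives z = ζ/(-5). Then -5·cos(−5z) takes every value in -5·ℂ = ℂ, and adding -1 is a bijection of ℂ. So f is surjective and omits no value. (Note: only on the real line is cos bounded by [−1, 1].)

Omitted value: no value.


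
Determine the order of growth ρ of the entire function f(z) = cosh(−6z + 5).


cosh(w) is a linear combination of e^{iw} and e^{−iw} (or e^w, e^{−w} in the hyperbolic case), so |cosh(w)| ≤ e^{|w|}. With w = −6z + 5, |w| ≤ 6|z| + 5 = 6r + 5 on |z| = r, giving M(r) ≤ e^{6r + 5}, so ρ ≤ 1. On a suitable ray (z = it for sin/cos; z = t for sinh/cosh, t real → ∞), |cosh(−6z + 5)| grows like e^{6|t|}/2, so ρ ≥ 1. Hence ρ = 1.
Therefore ρ = 1.

Order ρ = 1.


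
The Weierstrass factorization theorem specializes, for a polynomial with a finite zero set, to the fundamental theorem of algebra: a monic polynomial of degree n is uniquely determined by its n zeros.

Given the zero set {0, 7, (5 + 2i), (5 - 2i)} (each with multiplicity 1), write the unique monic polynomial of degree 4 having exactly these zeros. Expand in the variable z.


The polynomial is p(z) = ∏_{α ∈ S} (z − α), where S = {0, 7, (5 + 2i), (5 - 2i)}.
Expanding the product yields: p(z) = z^4 -17·z^3 + 99·z^2 -203·z.
Note conjugate pairs combine to real quadratics: (z − (5+2i))(z − (5−2i)) = z² − 10z + 29.
The resulting polynomial has degree 4 and real coefficients as required.

p(z) = z^4 -17·z^3 + 99·z^2 -203·z.


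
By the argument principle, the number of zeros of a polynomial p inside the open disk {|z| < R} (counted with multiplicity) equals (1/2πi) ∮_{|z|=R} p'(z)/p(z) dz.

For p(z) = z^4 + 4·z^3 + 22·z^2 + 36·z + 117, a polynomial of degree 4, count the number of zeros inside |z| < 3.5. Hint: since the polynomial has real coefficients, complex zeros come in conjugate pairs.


The zeros of p are: (0 + 3i), (0 - 3i), (-2 + 3i), (-2 - 3i).
Their magnitudes are: 3, 3, 3.606, 3.606.
Zeros with |z| < R = 3.5: (0 + 3i), (0 - 3i).
Count = 2.
By the argument principle, (1/2πi) ∮_{|z|=R} p'(z)/p(z) dz equals exactly this count.

Number of zeros inside |z| < 3.5: 2.


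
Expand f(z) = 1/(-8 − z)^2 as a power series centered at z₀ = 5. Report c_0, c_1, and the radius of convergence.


Let w = z − z₀, so z = z₀ + w.
Then -8 − z = -8 − (z₀ + w) = (-8 − z₀) − w = -13 − w.
f(z) = 1/(-13 − w)^2 = (1/(-13)^2) · (1 − w/(-13))^{−2}.
By the binomial series (1−u)^{−2} = Σ_{n≥0} C(n+1, 1) u^n for |u|<1, with u = w/(-13):
  c_n = C(n+1, 1) / (-13)^(n+2).
  c_0 = 1/(-13)^2 = 1/169.
  c_1 = 2/(-13)^3 = -2/2197.
The series is valid for |w/d| < 1, i.e. |z − z₀| < |d|.
Radius of convergence: R = |-8 − z₀| = |-13| = 13 (distance from z₀ to the singularity z = -8).

c_0 = 1/169, c_1 = -2/2197; R = 13.


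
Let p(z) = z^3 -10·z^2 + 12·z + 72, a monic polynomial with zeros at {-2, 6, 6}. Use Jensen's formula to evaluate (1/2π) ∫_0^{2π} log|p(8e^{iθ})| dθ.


Zeros: -2, 6, 6; r = 8.
Inside |z| < r: -2, 6, 6. Outside (|z| ≥ r): ∅.
p(0) = 72, so log|p(0)| = log(72) = 4.2767.
Apply Jensen: I(r) = log|p(0)| + Σ_k log(r/|z_k|), summed over zeros inside |z| < r.
  log(r/|z_k|) for z_k = -2: log(8/2) = 1.3863
  log(r/|z_k|) for z_k = 6: log(8/6) = 0.2877
  log(r/|z_k|) for z_k = 6: log(8/6) = 0.2877
Sum over inside zeros: 1.9617.
I(r) = log|p(0)| + (inside sum) = 4.2767 + 1.9617 = 6.2383.
Closed form (all zeros inside, monic): I(r) = n·log(r) = 3·log(8) = 6.2383. ✓

I(r) ≈ 6.2383.


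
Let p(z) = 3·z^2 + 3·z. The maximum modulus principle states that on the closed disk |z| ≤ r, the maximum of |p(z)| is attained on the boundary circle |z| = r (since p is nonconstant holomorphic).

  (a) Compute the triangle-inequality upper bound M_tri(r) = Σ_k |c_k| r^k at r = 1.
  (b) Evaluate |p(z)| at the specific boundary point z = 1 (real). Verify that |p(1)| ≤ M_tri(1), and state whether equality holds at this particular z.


Coefficients: c_0 = 0, c_1 = 3, c_2 = 3. Radius r = 1.
Part (a). Triangle bound: M_tri(r) = Σ_k |c_k| r^k
  = |0|·1^0 + |3|·1^1 + |3|·1^2
  = 0 + 3 + 3 = 6.
This bounds M(r) := max_{|z|=r} |p(z)| from above; equality holds iff all terms c_k z^k can be made to align in phase at a single z on |z|=r.
Part (b). At z = 1 (real, on the circle |z| = r):
  p(1) = (0)·1^0 + (3)·1^1 + (3)·1^2 = 6.
  |p(1)| = 6.
Since all nonzero coefficients share the same sign, |p(1)| = 6 = M_tri(1); the triangle bound is attained at z = 1, so in fact M(r) = 6.

M_tri(1) = 6; |p(1)| = 6; equality at z=1: yes.


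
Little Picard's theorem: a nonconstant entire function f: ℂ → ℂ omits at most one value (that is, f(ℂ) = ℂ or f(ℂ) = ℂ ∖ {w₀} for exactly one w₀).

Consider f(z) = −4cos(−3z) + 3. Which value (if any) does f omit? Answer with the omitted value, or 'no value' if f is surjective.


Little Picard bounds the complement of f(ℂ) to at most one point.
cos is entire and surjective onto ℂ: for every w ∈ ℂ, cos(ζ) = w has a solution ζ ∈ ℂ (e.g., via the complex inverse arccos). With ζ = −3z this gives z = ζ/(-3). Then -4·cos(−3z) takes every value in -4·ℂ = ℂ, and adding 3 is a bijection of ℂ. So f is surjective and omits no value. (Note: only on the real line is cos bounded by [−1, 1].)

Omitted value: no value.


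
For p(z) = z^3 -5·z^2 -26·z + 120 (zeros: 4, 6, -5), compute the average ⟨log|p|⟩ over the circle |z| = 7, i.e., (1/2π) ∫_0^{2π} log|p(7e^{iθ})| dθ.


Zeros: -5, 4, 6; r = 7.
Inside |z| < r: -5, 4, 6. Outside (|z| ≥ r): ∅.
p(0) = 120, so log|p(0)| = log(120) = 4.7875.
Apply Jensen: I(r) = log|p(0)| + Σ_k log(r/|z_k|), summed over zeros inside |z| < r.
  log(r/|z_k|) for z_k = 4: log(7/4) = 0.5596
  log(r/|z_k|) for z_k = 6: log(7/6) = 0.1542
  log(r/|z_k|) for z_k = -5: log(7/5) = 0.3365
Sum over inside zeros: 1.0502.
I(r) = log|p(0)| + (inside sum) = 4.7875 + 1.0502 = 5.8377.
Closed form (all zeros inside, monic): I(r) = n·log(r) = 3·log(7) = 5.8377. ✓

I(r) ≈ 5.8377.


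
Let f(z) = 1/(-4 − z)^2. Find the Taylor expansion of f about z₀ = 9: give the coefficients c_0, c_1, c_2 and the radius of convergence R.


Let w = z − z₀, so z = z₀ + w.
Then -4 − z = -4 − (z₀ + w) = (-4 − z₀) − w = -13 − w.
f(z) = 1/(-13 − w)^2 = (1/(-13)^2) · (1 − w/(-13))^{−2}.
By the binomial series (1−u)^{−2} = Σ_{n≥0} C(n+1, 1) u^n for |u|<1, with u = w/(-13):
  c_n = C(n+1, 1) / (-13)^(n+2).
  c_0 = 1/(-13)^2 = 1/169.
  c_1 = 2/(-13)^3 = -2/2197.
  c_2 = 3/(-13)^4 = 3/28561.
The series is valid for |w/d| < 1, i.e. |z − z₀| < |d|.
Radius of convergence: R = |-4 − z₀| = |-13| = 13 (distance from z₀ to the singularity z = -4).

c_0 = 1/169, c_1 = -2/2197, c_2 = 3/28561; R = 13.


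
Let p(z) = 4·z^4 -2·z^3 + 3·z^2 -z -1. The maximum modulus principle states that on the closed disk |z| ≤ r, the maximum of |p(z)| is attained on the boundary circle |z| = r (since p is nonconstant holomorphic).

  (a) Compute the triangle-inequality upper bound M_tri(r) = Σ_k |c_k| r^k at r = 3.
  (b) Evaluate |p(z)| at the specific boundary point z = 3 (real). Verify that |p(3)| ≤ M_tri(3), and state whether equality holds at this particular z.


Coefficients: c_0 = -1, c_1 = -1, c_2 = 3, c_3 = -2, c_4 = 4. Radius r = 3.
Part (a). Triangle bound: M_tri(r) = Σ_k |c_k| r^k
  = |-1|·3^0 + |-1|·3^1 + |3|·3^2 + |-2|·3^3 + |4|·3^4
  = 1 + 3 + 27 + 54 + 324 = 409.
This bounds M(r) := max_{|z|=r} |p(z)| from above; equality holds iff all terms c_k z^k can be made to align in phase at a single z on |z|=r.
Part (b). At z = 3 (real, on the circle |z| = r):
  p(3) = (-1)·3^0 + (-1)·3^1 + (3)·3^2 + (-2)·3^3 + (4)·3^4 = 293.
  |p(3)| = 293.
Check: |p(3)| = 293 ≤ 409 = M_tri(3). ✓ Equality does not hold at z = 3 (the coefficients have mixed signs, so the terms do not all align in phase there).

M_tri(3) = 409; |p(3)| = 293; equality at z=3: no.


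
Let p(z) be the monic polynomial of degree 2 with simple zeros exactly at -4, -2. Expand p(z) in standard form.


The polynomial is p(z) = ∏_{α ∈ S} (z − α), where S = {-4, -2}.
Expanding the product yields: p(z) = z^2 + 6·z + 8.
The resulting polynomial has degree 2 and real coefficients as required.

p(z) = z^2 + 6·z + 8.


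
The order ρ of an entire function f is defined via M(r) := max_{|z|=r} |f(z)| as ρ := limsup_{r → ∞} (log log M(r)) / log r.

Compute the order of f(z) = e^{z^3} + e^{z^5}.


Each summand is entire of order 3 and 5 respectively (as in the single-exponential case). The order of a sum is at most the max of the orders, so ρ ≤ 5. For the lower bound: on |z|=r choose arg z so that 1z^5 is real positive; then |e^{1z^5}| = e^{1r^5} while |e^{1z^3}| ≤ e^{1r^3} = o(e^{1r^5}). So |f| ≥ e^{1r^5}(1 − o(1)) and ρ ≥ 5. Hence ρ = max(3, 5) = 5.
Therefore ρ = 5.

Order ρ = 5.


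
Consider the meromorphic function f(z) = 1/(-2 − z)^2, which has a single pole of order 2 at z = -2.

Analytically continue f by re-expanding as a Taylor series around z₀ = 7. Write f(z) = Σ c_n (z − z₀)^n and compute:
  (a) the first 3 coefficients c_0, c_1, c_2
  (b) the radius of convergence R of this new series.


Let w = z − z₀, so z = z₀ + w.
Then -2 − z = -2 − (z₀ + w) = (-2 − z₀) − w = -9 − w.
f(z) = 1/(-9 − w)^2 = (1/(-9)^2) · (1 − w/(-9))^{−2}.
By the binomial series (1−u)^{−2} = Σ_{n≥0} C(n+1, 1) u^n for |u|<1, with u = w/(-9):
  c_n = C(n+1, 1) / (-9)^(n+2).
  c_0 = 1/(-9)^2 = 1/81.
  c_1 = 2/(-9)^3 = -2/729.
  c_2 = 3/(-9)^4 = 1/2187.
The series is valid for |w/d| < 1, i.e. |z − z₀| < |d|.
Radius of convergence: R = |-2 − z₀| = |-9| = 9 (distance from z₀ to the singularity z = -2).

c_0 = 1/81, c_1 = -2/729, c_2 = 1/2187; R = 9.


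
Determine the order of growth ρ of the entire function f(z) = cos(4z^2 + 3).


Write cos(w) = (e^{iw} ± e^{−iw})/(2 or 2i), so |cos(w)| ≤ e^{|w|}. With w = 4z^2 + 3, |w| ≤ 4r^2 + 3 on |z|=r, giving M(r) ≤ e^{4r^2 + 3} and ρ ≤ 2. For the lower bound, choose z on |z|=r with 4z^2 purely imaginary of modulus 4r^2; then |cos(4z^2 + 3)| grows like e^{4r^2}/2, so ρ ≥ 2. Hence ρ = 2.
Therefore ρ = 2.

Order ρ = 2.


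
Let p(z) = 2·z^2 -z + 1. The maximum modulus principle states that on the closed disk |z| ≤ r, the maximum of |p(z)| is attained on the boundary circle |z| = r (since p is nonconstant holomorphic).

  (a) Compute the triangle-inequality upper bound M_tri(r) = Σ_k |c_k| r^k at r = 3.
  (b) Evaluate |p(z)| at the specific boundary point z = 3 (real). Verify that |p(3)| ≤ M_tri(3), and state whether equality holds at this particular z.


Coefficients: c_0 = 1, c_1 = -1, c_2 = 2. Radius r = 3.
Part (a). Triangle bound: M_tri(r) = Σ_k |c_k| r^k
  = |1|·3^0 + |-1|·3^1 + |2|·3^2
  = 1 + 3 + 18 = 22.
This bounds M(r) := max_{|z|=r} |p(z)| from above; equality holds iff all terms c_k z^k can be made to align in phase at a single z on |z|=r.
Part (b). At z = 3 (real, on the circle |z| = r):
  p(3) = (1)·3^0 + (-1)·3^1 + (2)·3^2 = 16.
  |p(3)| = 16.
Check: |p(3)| = 16 ≤ 22 = M_tri(3). ✓ Equality does not hold at z = 3 (the coefficients have mixed signs, so the terms do not all align in phase there).

M_tri(3) = 22; |p(3)| = 16; equality at z=3: no.


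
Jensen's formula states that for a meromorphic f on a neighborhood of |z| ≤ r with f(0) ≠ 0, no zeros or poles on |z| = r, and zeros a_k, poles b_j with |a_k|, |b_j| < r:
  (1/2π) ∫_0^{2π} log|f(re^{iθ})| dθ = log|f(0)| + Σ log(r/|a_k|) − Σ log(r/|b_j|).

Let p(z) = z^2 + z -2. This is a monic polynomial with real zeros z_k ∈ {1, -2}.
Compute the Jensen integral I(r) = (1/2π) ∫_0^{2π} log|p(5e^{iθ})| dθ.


Zeros: -2, 1; r = 5.
Inside |z| < r: -2, 1. Outside (|z| ≥ r): ∅.
p(0) = -2, so log|p(0)| = log(2) = 0.6931.
Apply Jensen: I(r) = log|p(0)| + Σ_k log(r/|z_k|), summed over zeros inside |z| < r.
  log(r/|z_k|) for z_k = 1: log(5/1) = 1.6094
  log(r/|z_k|) for z_k = -2: log(5/2) = 0.9163
Sum over inside zeros: 2.5257.
I(r) = log|p(0)| + (inside sum) = 0.6931 + 2.5257 = 3.2189.
Closed form (all zeros inside, monic): I(r) = n·log(r) = 2·log(5) = 3.2189. ✓

I(r) ≈ 3.2189.


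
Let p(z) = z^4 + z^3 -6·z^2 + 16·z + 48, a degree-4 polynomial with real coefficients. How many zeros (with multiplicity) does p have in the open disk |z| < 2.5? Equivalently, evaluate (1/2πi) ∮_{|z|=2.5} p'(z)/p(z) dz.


The zeros of p are: -3, -2, (2 + 2i), (2 - 2i).
Their magnitudes are: 3, 2, 2.828, 2.828.
Zeros with |z| < R = 2.5: -2.
Count = 1.
By the argument principle, (1/2πi) ∮_{|z|=R} p'(z)/p(z) dz equals exactly this count.

Number of zeros inside |z| < 2.5: 1.


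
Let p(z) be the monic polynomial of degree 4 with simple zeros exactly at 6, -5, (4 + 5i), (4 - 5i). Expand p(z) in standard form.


The polynomial is p(z) = ∏_{α ∈ S} (z − α), where S = {6, -5, (4 + 5i), (4 - 5i)}.
Expanding the product yields: p(z) = z^4 -9·z^3 + 19·z^2 + 199·z -1230.
Note conjugate pairs combine to real quadratics: (z − (4+5i))(z − (4−5i)) = z² − 8z + 41.
The resulting polynomial has degree 4 and real coefficients as required.

p(z) = z^4 -9·z^3 + 19·z^2 + 199·z -1230.


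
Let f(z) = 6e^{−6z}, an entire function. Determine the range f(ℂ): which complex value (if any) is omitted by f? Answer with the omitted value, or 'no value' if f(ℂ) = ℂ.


Little Picard bounds the complement of f(ℂ) to at most one point.
e^{−6z} is never zero on ℂ, so 6·e^{−6z} takes every value in ℂ ∖ {0}. Adding 0 shifts the range to ℂ ∖ {0}. Thus f omits exactly the value 0.

Omitted value: 0.


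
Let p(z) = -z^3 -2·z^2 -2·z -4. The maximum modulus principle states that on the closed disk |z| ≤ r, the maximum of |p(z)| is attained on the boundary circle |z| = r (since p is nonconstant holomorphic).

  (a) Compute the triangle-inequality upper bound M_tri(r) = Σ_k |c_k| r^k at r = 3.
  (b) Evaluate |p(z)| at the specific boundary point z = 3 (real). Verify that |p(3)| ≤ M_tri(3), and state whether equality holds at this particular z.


Coefficients: c_0 = -4, c_1 = -2, c_2 = -2, c_3 = -1. Radius r = 3.
Part (a). Triangle bound: M_tri(r) = Σ_k |c_k| r^k
  = |-4|·3^0 + |-2|·3^1 + |-2|·3^2 + |-1|·3^3
  = 4 + 6 + 18 + 27 = 55.
This bounds M(r) := max_{|z|=r} |p(z)| from above; equality holds iff all terms c_k z^k can be made to align in phase at a single z on |z|=r.
Part (b). At z = 3 (real, on the circle |z| = r):
  p(3) = (-4)·3^0 + (-2)·3^1 + (-2)·3^2 + (-1)·3^3 = -55.
  |p(3)| = 55.
Since all nonzero coefficients share the same sign, |p(3)| = 55 = M_tri(3); the triangle bound is attained at z = 3, so in fact M(r) = 55.

M_tri(3) = 55; |p(3)| = 55; equality at z=3: yes.


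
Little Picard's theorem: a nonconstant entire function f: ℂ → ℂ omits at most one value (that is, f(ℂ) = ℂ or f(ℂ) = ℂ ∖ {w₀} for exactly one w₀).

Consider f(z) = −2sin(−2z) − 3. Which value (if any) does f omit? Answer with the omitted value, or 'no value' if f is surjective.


Little Picard bounds the complement of f(ℂ) to at most one point.
sin is entire and surjective onto ℂ: for every w ∈ ℂ, sin(ζ) = w has a solution ζ ∈ ℂ (e.g., via the complex inverse arcsin). With ζ = −2z this gives z = ζ/(-2). Then -2·sin(−2z) takes every value in -2·ℂ = ℂ, and adding -3 is a bijection of ℂ. So f is surjective and omits no value. (Note: only on the real line is sin bounded by [−1, 1].)

Omitted value: no value.


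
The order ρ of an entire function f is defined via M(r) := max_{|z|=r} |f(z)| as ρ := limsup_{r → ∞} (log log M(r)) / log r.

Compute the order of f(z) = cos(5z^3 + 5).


Write cos(w) = (e^{iw} ± e^{−iw})/(2 or 2i), so |cos(w)| ≤ e^{|w|}. With w = 5z^3 + 5, |w| ≤ 5r^3 + 5 on |z|=r, giving M(r) ≤ e^{5r^3 + 5} and ρ ≤ 3. For the lower bound, choose z on |z|=r with 5z^3 purely imaginary of modulus 5r^3; then |cos(5z^3 + 5)| grows like e^{5r^3}/2, so ρ ≥ 3. Hence ρ = 3.
Therefore ρ = 3.

Order ρ = 3.


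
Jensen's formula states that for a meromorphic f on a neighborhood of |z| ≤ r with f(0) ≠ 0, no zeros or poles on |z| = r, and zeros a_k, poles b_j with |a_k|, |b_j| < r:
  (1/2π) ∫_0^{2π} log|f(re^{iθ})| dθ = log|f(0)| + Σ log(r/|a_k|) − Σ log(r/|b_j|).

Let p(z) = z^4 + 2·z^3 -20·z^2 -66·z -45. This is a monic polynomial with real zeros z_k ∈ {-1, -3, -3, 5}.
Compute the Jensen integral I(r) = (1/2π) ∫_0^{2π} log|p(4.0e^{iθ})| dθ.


Zeros: -3, -3, -1, 5; r = 4.0.
Inside |z| < r: -3, -3, -1. Outside (|z| ≥ r): 5.
p(0) = -45, so log|p(0)| = log(45) = 3.8067.
Apply Jensen: I(r) = log|p(0)| + Σ_k log(r/|z_k|), summed over zeros inside |z| < r.
  log(r/|z_k|) for z_k = -1: log(4.0/1) = 1.3863
  log(r/|z_k|) for z_k = -3: log(4.0/3) = 0.2877
  log(r/|z_k|) for z_k = -3: log(4.0/3) = 0.2877
  Outside zeros (5) contribute nothing to the Jensen sum.
Sum over inside zeros: 1.9617.
I(r) = log|p(0)| + (inside sum) = 3.8067 + 1.9617 = 5.7683.
Note: since some zeros are outside |z| ≤ r, the simplified n·log(r) form does NOT apply — only the inside zeros contribute.

I(r) ≈ 5.7683.


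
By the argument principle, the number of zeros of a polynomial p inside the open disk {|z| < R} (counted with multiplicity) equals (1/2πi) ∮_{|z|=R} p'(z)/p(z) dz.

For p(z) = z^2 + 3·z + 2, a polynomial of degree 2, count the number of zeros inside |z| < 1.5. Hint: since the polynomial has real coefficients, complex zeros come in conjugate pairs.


The zeros of p are: -1, -2.
Their magnitudes are: 1, 2.
Zeros with |z| < R = 1.5: -1.
Count = 1.
By the argument principle, (1/2πi) ∮_{|z|=R} p'(z)/p(z) dz equals exactly this count.

Number of zeros inside |z| < 1.5: 1.


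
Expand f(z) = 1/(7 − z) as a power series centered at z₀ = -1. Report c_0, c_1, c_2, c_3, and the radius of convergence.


Let w = z − z₀, so z = z₀ + w.
Then 7 − z = 7 − (z₀ + w) = (7 − z₀) − w = 8 − w.
f(z) = 1/(8 − w) = (1/(8)) · 1/(1 − w/(8)) = Σ_{n≥0} w^n / (8)^(n+1).
So c_n = 1/(8)^(n+1):
  c_0 = 1/(8)^1 = 1/8.
  c_1 = 1/(8)^2 = 1/64.
  c_2 = 1/(8)^3 = 1/512.
  c_3 = 1/(8)^4 = 1/4096.
The series is valid for |w/d| < 1, i.e. |z − z₀| < |d|.
Radius of convergence: R = |7 − z₀| = |8| = 8 (distance from z₀ to the singularity z = 7).

c_0 = 1/8, c_1 = 1/64, c_2 = 1/512, c_3 = 1/4096; R = 8.


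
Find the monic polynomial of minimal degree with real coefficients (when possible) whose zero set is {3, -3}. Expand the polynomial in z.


The polynomial is p(z) = ∏_{α ∈ S} (z − α), where S = {3, -3}.
Expanding the product yields: p(z) = z^2 -9.
The resulting polynomial has degree 2 and real coefficients as required.

p(z) = z^2 -9.


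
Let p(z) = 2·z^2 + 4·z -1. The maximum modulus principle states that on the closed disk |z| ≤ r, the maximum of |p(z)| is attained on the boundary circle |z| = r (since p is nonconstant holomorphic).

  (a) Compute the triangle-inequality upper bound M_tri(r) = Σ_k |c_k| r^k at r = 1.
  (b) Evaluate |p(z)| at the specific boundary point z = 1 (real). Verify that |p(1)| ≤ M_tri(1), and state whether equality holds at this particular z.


Coefficients: c_0 = -1, c_1 = 4, c_2 = 2. Radius r = 1.
Part (a). Triangle bound: M_tri(r) = Σ_k |c_k| r^k
  = |-1|·1^0 + |4|·1^1 + |2|·1^2
  = 1 + 4 + 2 = 7.
This bounds M(r) := max_{|z|=r} |p(z)| from above; equality holds iff all terms c_k z^k can be made to align in phase at a single z on |z|=r.
Part (b). At z = 1 (real, on the circle |z| = r):
  p(1) = (-1)·1^0 + (4)·1^1 + (2)·1^2 = 5.
  |p(1)| = 5.
Check: |p(1)| = 5 ≤ 7 = M_tri(1). ✓ Equality does not hold at z = 1 (the coefficients have mixed signs, so the terms do not all align in phase there).

M_tri(1) = 7; |p(1)| = 5; equality at z=1: no.


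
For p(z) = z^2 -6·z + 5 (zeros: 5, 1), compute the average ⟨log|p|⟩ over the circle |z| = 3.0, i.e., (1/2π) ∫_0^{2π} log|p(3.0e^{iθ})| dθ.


Zeros: 1, 5; r = 3.0.
Inside |z| < r: 1. Outside (|z| ≥ r): 5.
p(0) = 5, so log|p(0)| = log(5) = 1.6094.
Apply Jensen: I(r) = log|p(0)| + Σ_k log(r/|z_k|), summed over zeros inside |z| < r.
  log(r/|z_k|) for z_k = 1: log(3.0/1) = 1.0986
  Outside zeros (5) contribute nothing to the Jensen sum.
Sum over inside zeros: 1.0986.
I(r) = log|p(0)| + (inside sum) = 1.6094 + 1.0986 = 2.7081.
Note: since some zeros are outside |z| ≤ r, the simplified n·log(r) form does NOT apply — only the inside zeros contribute.

I(r) ≈ 2.7081.


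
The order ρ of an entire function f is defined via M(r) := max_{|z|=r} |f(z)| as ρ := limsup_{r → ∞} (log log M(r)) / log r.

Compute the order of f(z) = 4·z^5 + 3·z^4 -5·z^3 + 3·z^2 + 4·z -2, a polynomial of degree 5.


|f(z)| ≤ Σ|c_k|·r^k = O(r^5) as r → ∞. Polynomial growth is O(e^{r^ε}) for every ε > 0 (since r^5/e^{r^ε} → 0), so ρ ≤ ε for all ε > 0, i.e. ρ = 0. Every nonconstant polynomial has order 0.
Therefore ρ = 0.

Order ρ = 0.


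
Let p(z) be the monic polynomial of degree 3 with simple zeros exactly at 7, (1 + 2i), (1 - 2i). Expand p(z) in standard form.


The polynomial is p(z) = ∏_{α ∈ S} (z − α), where S = {7, (1 + 2i), (1 - 2i)}.
Expanding the product yields: p(z) = z^3 -9·z^2 + 19·z -35.
Note conjugate pairs combine to real quadratics: (z − (1+2i))(z − (1−2i)) = z² − 2z + 5.
The resulting polynomial has degree 3 and real coefficients as required.

p(z) = z^3 -9·z^2 + 19·z -35.


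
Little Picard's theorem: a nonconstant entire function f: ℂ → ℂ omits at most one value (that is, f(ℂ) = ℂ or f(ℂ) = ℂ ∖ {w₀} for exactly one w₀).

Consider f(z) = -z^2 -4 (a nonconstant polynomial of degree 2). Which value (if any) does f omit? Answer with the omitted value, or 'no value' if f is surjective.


Little Picard bounds the complement of f(ℂ) to at most one point.
For every w ∈ ℂ, the equation p(z) − w = 0 is a nonconstant polynomial in z and hence has at least one root by the fundamental theorem of algebra. So p is surjective onto ℂ, omitting no value.

Omitted value: no value.


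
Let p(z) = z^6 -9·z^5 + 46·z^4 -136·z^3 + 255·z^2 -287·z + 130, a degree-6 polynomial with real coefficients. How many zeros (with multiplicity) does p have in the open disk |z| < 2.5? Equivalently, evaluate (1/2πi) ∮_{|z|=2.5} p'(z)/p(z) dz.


The zeros of p are: 2, (2 + 3i), (2 - 3i), (1 + 2i), (1 - 2i), 1.
Their magnitudes are: 2, 3.606, 3.606, 2.236, 2.236, 1.
Zeros with |z| < R = 2.5: 2, (1 + 2i), (1 - 2i), 1.
Count = 4.
By the argument principle, (1/2πi) ∮_{|z|=R} p'(z)/p(z) dz equals exactly this count.

Number of zeros inside |z| < 2.5: 4.


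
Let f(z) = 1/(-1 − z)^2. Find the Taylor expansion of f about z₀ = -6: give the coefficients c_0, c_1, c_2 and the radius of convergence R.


Let w = z − z₀, so z = z₀ + w.
Then -1 − z = -1 − (z₀ + w) = (-1 − z₀) − w = 5 − w.
f(z) = 1/(5 − w)^2 = (1/(5)^2) · (1 − w/(5))^{−2}.
By the binomial series (1−u)^{−2} = Σ_{n≥0} C(n+1, 1) u^n for |u|<1, with u = w/(5):
  c_n = C(n+1, 1) / (5)^(n+2).
  c_0 = 1/(5)^2 = 1/25.
  c_1 = 2/(5)^3 = 2/125.
  c_2 = 3/(5)^4 = 3/625.
The series is valid for |w/d| < 1, i.e. |z − z₀| < |d|.
Radius of convergence: R = |-1 − z₀| = |5| = 5 (distance from z₀ to the singularity z = -1).

c_0 = 1/25, c_1 = 2/125, c_2 = 3/625; R = 5.


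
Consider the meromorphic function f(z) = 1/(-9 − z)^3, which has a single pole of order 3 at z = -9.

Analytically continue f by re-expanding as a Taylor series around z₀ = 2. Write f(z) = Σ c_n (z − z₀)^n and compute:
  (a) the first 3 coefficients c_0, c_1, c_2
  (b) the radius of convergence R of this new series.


Let w = z − z₀, so z = z₀ + w.
Then -9 − z = -9 − (z₀ + w) = (-9 − z₀) − w = -11 − w.
f(z) = 1/(-11 − w)^3 = (1/(-11)^3) · (1 − w/(-11))^{−3}.
By the binomial series (1−u)^{−3} = Σ_{n≥0} C(n+2, 2) u^n for |u|<1, with u = w/(-11):
  c_n = C(n+2, 2) / (-11)^(n+3).
  c_0 = 1/(-11)^3 = -1/1331.
  c_1 = 3/(-11)^4 = 3/14641.
  c_2 = 6/(-11)^5 = -6/161051.
The series is valid for |w/d| < 1, i.e. |z − z₀| < |d|.
Radius of convergence: R = |-9 − z₀| = |-11| = 11 (distance from z₀ to the singularity z = -9).

c_0 = -1/1331, c_1 = 3/14641, c_2 = -6/161051; R = 11.


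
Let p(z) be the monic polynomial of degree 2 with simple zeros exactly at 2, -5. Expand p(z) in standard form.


The polynomial is p(z) = ∏_{α ∈ S} (z − α), where S = {2, -5}.
Expanding the product yields: p(z) = z^2 + 3·z -10.
The resulting polynomial has degree 2 and real coefficients as required.

p(z) = z^2 + 3·z -10.


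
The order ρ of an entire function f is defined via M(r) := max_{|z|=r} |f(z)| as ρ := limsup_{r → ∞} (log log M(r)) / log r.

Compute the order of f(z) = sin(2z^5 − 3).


Write sin(w) = (e^{iw} ± e^{−iw})/(2 or 2i), so |sin(w)| ≤ e^{|w|}. With w = 2z^5 − 3, |w| ≤ 2r^5 + 3 on |z|=r, giving M(r) ≤ e^{2r^5 + 3} and ρ ≤ 5. For the lower bound, choose z on |z|=r with 2z^5 purely imaginary of modulus 2r^5; then |sin(2z^5 − 3)| grows like e^{2r^5}/2, so ρ ≥ 5. Hence ρ = 5.
Therefore ρ = 5.

Order ρ = 5.


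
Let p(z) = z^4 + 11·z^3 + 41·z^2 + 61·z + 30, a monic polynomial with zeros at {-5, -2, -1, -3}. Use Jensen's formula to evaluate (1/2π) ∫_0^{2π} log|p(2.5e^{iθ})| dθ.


Zeros: -5, -3, -2, -1; r = 2.5.
Inside |z| < r: -2, -1. Outside (|z| ≥ r): -5, -3.
p(0) = 30, so log|p(0)| = log(30) = 3.4012.
Apply Jensen: I(r) = log|p(0)| + Σ_k log(r/|z_k|), summed over zeros inside |z| < r.
  log(r/|z_k|) for z_k = -2: log(2.5/2) = 0.2231
  log(r/|z_k|) for z_k = -1: log(2.5/1) = 0.9163
  Outside zeros (-5, -3) contribute nothing to the Jensen sum.
Sum over inside zeros: 1.1394.
I(r) = log|p(0)| + (inside sum) = 3.4012 + 1.1394 = 4.5406.
Note: since some zeros are outside |z| ≤ r, the simplified n·log(r) form does NOT apply — only the inside zeros contribute.

I(r) ≈ 4.5406.


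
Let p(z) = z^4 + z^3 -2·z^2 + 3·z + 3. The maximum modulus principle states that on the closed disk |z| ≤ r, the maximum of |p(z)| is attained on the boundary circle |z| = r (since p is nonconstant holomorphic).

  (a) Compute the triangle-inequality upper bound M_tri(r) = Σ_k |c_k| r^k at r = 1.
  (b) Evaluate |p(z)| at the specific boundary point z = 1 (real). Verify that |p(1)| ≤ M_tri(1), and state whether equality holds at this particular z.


Coefficients: c_0 = 3, c_1 = 3, c_2 = -2, c_3 = 1, c_4 = 1. Radius r = 1.
Part (a). Triangle bound: M_tri(r) = Σ_k |c_k| r^k
  = |3|·1^0 + |3|·1^1 + |-2|·1^2 + |1|·1^3 + |1|·1^4
  = 3 + 3 + 2 + 1 + 1 = 10.
This bounds M(r) := max_{|z|=r} |p(z)| from above; equality holds iff all terms c_k z^k can be made to align in phase at a single z on |z|=r.
Part (b). At z = 1 (real, on the circle |z| = r):
  p(1) = (3)·1^0 + (3)·1^1 + (-2)·1^2 + (1)·1^3 + (1)·1^4 = 6.
  |p(1)| = 6.
Check: |p(1)| = 6 ≤ 10 = M_tri(1). ✓ Equality does not hold at z = 1 (the coefficients have mixed signs, so the terms do not all align in phase there).

M_tri(1) = 10; |p(1)| = 6; equality at z=1: no.


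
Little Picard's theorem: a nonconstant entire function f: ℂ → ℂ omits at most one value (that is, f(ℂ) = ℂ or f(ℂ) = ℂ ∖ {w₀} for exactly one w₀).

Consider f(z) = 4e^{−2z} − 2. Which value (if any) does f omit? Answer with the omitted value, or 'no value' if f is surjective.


Little Picard bounds the complement of f(ℂ) to at most one point.
e^{−2z} is never zero on ℂ, so 4·e^{−2z} takes every value in ℂ ∖ {0}. Adding -2 shifts the range to ℂ ∖ {-2}. Thus f omits exactly the value -2.

Omitted value: -2.


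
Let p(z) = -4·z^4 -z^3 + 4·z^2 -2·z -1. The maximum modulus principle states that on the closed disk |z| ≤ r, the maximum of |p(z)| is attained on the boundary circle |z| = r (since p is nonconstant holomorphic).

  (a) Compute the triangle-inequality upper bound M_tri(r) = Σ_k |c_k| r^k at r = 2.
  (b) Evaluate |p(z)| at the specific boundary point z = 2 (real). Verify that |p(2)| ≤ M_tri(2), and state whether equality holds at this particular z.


Coefficients: c_0 = -1, c_1 = -2, c_2 = 4, c_3 = -1, c_4 = -4. Radius r = 2.
Part (a). Triangle bound: M_tri(r) = Σ_k |c_k| r^k
  = |-1|·2^0 + |-2|·2^1 + |4|·2^2 + |-1|·2^3 + |-4|·2^4
  = 1 + 4 + 16 + 8 + 64 = 93.
This bounds M(r) := max_{|z|=r} |p(z)| from above; equality holds iff all terms c_k z^k can be made to align in phase at a single z on |z|=r.
Part (b). At z = 2 (real, on the circle |z| = r):
  p(2) = (-1)·2^0 + (-2)·2^1 + (4)·2^2 + (-1)·2^3 + (-4)·2^4 = -61.
  |p(2)| = 61.
Check: |p(2)| = 61 ≤ 93 = M_tri(2). ✓ Equality does not hold at z = 2 (the coefficients have mixed signs, so the terms do not all align in phase there).

M_tri(2) = 93; |p(2)| = 61; equality at z=2: no.


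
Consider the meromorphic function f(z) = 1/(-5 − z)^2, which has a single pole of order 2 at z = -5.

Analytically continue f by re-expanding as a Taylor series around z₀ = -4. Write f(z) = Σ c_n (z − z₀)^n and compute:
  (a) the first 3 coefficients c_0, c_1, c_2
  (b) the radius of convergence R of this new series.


Let w = z − z₀, so z = z₀ + w.
Then -5 − z = -5 − (z₀ + w) = (-5 − z₀) − w = -1 − w.
f(z) = 1/(-1 − w)^2 = (1/(-1)^2) · (1 − w/(-1))^{−2}.
By the binomial series (1−u)^{−2} = Σ_{n≥0} C(n+1, 1) u^n for |u|<1, with u = w/(-1):
  c_n = C(n+1, 1) / (-1)^(n+2).
  c_0 = 1/(-1)^2 = 1.
  c_1 = 2/(-1)^3 = -2.
  c_2 = 3/(-1)^4 = 3.
The series is valid for |w/d| < 1, i.e. |z − z₀| < |d|.
Radius of convergence: R = |-5 − z₀| = |-1| = 1 (distance from z₀ to the singularity z = -5).

c_0 = 1, c_1 = -2, c_2 = 3; R = 1.


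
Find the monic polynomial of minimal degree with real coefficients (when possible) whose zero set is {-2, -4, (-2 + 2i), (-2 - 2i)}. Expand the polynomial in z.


The polynomial is p(z) = ∏_{α ∈ S} (z − α), where S = {-2, -4, (-2 + 2i), (-2 - 2i)}.
Expanding the product yields: p(z) = z^4 + 10·z^3 + 40·z^2 + 80·z + 64.
Note conjugate pairs combine to real quadratics: (z − (-2+2i))(z − (-2−2i)) = z² + 4z + 8.
The resulting polynomial has degree 4 and real coefficients as required.

p(z) = z^4 + 10·z^3 + 40·z^2 + 80·z + 64.


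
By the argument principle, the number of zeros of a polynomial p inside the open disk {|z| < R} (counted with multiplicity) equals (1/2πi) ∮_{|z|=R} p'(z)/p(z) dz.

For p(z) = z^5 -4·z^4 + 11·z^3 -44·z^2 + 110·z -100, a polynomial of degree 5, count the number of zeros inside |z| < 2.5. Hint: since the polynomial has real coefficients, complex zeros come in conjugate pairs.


The zeros of p are: (2 + 1i), (2 - 1i), (-1 + 3i), (-1 - 3i), 2.
Their magnitudes are: 2.236, 2.236, 3.162, 3.162, 2.
Zeros with |z| < R = 2.5: (2 + 1i), (2 - 1i), 2.
Count = 3.
By the argument principle, (1/2πi) ∮_{|z|=R} p'(z)/p(z) dz equals exactly this count.

Number of zeros inside |z| < 2.5: 3.


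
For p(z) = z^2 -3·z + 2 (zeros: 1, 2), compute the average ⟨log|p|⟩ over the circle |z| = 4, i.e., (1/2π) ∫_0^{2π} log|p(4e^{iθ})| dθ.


Zeros: 1, 2; r = 4.
Inside |z| < r: 1, 2. Outside (|z| ≥ r): ∅.
p(0) = 2, so log|p(0)| = log(2) = 0.6931.
Apply Jensen: I(r) = log|p(0)| + Σ_k log(r/|z_k|), summed over zeros inside |z| < r.
  log(r/|z_k|) for z_k = 1: log(4/1) = 1.3863
  log(r/|z_k|) for z_k = 2: log(4/2) = 0.6931
Sum over inside zeros: 2.0794.
I(r) = log|p(0)| + (inside sum) = 0.6931 + 2.0794 = 2.7726.
Closed form (all zeros inside, monic): I(r) = n·log(r) = 2·log(4) = 2.7726. ✓

I(r) ≈ 2.7726.


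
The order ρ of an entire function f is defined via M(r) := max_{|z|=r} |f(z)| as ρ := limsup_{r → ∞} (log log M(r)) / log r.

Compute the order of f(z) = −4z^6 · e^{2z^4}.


M(r) = max_{|z|=r} |-4|·|z|^6·|e^{2z^4}| = 4·r^6 · e^{2r^4} (the factors attain their maxima compatibly on |z|=r). Then log M(r) = log 4 + 6·log r + 2r^4, dominated by the last term, so log log M(r) ~ 4·log r. The polynomial factor -4z^6 contributes only a log r term and does not affect the order. ρ = 4.
Therefore ρ = 4.

Order ρ = 4.


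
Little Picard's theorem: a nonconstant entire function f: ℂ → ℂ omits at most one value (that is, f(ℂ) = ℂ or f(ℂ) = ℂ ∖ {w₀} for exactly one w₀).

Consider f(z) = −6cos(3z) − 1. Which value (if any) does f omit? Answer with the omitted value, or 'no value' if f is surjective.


Little Picard bounds the complement of f(ℂ) to at most one point.
cos is entire and surjective onto ℂ: for every w ∈ ℂ, cos(ζ) = w has a solution ζ ∈ ℂ (e.g., via the complex inverse arccos). With ζ = 3z this gives z = ζ/(3). Then -6·cos(3z) takes every value in -6·ℂ = ℂ, and adding -1 is a bijection of ℂ. So f is surjective and omits no value. (Note: only on the real line is cos bounded by [−1, 1].)

Omitted value: no value.
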